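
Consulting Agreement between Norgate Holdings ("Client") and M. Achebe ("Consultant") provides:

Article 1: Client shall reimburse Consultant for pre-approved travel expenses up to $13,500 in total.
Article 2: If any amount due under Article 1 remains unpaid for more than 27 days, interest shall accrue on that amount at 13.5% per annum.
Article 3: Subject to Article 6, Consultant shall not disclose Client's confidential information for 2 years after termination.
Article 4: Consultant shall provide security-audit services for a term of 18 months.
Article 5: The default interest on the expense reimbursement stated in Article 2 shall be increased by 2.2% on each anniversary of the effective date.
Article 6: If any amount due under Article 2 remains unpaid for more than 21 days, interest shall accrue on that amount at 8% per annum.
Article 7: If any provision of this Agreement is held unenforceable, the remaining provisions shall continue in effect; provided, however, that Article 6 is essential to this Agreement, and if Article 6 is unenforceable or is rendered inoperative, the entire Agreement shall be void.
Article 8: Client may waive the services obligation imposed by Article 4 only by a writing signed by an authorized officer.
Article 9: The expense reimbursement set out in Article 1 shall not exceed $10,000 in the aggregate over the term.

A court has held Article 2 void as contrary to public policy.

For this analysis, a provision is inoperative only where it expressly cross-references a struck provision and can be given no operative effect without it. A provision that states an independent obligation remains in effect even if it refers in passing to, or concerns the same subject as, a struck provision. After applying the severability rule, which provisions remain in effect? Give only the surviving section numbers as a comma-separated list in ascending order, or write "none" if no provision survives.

Article 2 is struck. Article 5 has no operative effect of its own apart from Article 2 and is therefore inoperative. The whole of Article 6 is the default interest on the default interest on the expense reimbursement, defined by reference to Article 2, so Article 6 cannot stand once Article 2 is removed. Article 7 makes Article 6 an essential term, and Article 6 has been rendered inoperative by the cascade; under Article 7, the entire Agreement is therefore void. No provision of the Agreement survives.

none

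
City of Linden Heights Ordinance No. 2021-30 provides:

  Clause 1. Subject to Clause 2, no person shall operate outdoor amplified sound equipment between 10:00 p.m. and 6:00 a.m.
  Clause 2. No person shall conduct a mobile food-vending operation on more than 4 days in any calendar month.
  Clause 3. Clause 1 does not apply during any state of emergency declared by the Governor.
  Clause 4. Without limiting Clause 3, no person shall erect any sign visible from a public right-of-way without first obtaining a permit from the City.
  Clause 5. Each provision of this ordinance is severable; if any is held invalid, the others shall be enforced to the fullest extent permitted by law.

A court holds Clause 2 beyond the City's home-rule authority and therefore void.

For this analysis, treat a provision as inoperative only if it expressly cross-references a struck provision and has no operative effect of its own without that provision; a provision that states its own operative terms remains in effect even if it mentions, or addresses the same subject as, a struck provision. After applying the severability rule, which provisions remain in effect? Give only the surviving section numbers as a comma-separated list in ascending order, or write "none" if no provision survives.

Clause 2 is struck. Although Clause 1 refers to Clause 2, its operative terms do not depend on Clause 2, so it remains in effect. No other provision's operative terms depend on Clause 2. Clause 5 is a severability clause and preserves every provision that can still be given independent effect. Clause 1, Clause 3, Clause 4, and Clause 5 remain in effect.

1, 3, 4, 5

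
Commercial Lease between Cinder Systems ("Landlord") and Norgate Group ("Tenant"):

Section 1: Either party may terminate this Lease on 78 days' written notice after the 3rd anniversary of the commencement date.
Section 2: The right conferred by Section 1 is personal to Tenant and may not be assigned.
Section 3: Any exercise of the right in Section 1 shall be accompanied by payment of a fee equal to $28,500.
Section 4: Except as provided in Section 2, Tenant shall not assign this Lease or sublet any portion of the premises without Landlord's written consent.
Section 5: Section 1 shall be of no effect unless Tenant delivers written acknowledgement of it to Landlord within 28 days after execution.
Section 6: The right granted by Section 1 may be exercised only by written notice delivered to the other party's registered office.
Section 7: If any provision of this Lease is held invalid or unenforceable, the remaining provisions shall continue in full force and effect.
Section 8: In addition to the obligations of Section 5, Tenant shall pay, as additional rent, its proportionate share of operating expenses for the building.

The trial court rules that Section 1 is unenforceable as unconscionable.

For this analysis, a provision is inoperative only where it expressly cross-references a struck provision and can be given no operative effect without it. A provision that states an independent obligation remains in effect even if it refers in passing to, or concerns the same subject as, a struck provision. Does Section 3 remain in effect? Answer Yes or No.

Section 1 is struck. Section 2 has no operative effect of its own apart from Section 1 and is therefore inoperative. The only function of Section 3 is the exercise fee for Section 1, so it cannot stand once Section 1 is removed. The only function of Section 5 is the acknowledgement condition for Section 1, so it cannot stand once Section 1 is removed. Section 6 has no operative effect of its own apart from Section 1 and is therefore inoperative. Although Section 8 refers to Section 5, its operative terms do not depend on Section 5, so it remains in effect. Section 4 mentions Section 2 but its own obligation stands independently of Section 2, so Section 4 is not affected. Under the severability clause in Section 7, the remaining provisions continue in force. That leaves Section 4, Section 7, and Section 8 in effect. Section 3 is among the inoperative provisions, so the answer is no.

No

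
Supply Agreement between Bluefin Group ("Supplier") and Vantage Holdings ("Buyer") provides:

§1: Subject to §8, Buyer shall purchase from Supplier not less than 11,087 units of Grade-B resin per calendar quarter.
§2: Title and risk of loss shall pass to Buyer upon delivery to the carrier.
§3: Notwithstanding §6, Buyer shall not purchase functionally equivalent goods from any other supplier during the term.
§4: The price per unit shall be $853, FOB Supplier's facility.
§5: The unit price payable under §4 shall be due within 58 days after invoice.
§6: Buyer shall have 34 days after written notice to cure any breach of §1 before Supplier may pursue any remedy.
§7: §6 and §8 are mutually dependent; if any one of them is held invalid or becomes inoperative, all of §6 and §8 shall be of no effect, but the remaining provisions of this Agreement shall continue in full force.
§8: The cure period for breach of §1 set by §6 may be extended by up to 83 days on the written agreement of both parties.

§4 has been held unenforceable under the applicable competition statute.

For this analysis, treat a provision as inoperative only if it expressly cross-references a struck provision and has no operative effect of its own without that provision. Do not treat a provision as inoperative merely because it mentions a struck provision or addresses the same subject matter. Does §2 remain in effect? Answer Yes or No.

§4 is struck. §5 has no operative effect of its own apart from §4 and is therefore inoperative. §7 ties §6 and §8 together, but none of those is affected here; the remaining provisions continue in force under §7. §1, §2, §3, §6, §7, and §8 remain in effect. §2 is among the surviving provisions, so the answer is yes.

Yes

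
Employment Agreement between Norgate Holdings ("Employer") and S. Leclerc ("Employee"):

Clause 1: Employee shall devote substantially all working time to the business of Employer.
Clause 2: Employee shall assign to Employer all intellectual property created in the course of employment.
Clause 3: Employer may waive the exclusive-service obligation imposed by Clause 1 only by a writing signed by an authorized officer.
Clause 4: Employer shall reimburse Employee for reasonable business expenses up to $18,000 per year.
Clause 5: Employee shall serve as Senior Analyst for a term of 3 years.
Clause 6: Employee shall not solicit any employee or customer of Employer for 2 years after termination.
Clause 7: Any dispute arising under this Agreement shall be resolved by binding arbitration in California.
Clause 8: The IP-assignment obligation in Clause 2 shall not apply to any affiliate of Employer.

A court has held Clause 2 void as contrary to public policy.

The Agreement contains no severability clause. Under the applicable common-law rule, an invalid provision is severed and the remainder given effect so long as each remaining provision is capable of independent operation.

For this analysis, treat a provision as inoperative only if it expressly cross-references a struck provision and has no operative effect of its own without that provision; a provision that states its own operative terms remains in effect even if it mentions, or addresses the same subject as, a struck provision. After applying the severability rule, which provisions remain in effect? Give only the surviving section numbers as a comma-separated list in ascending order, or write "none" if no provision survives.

1, 3, 4, 5, 6, 7

Clause 2 is struck. Clause 8 has no operative effect of its own apart from Clause 2 and is therefore inoperative. Under the stated default rule, only provisions that cannot operate independently fall away; the rest are enforced. Clause 1, Clause 3, Clause 4, Clause 5, Clause 6, and Clause 7 remain in effect.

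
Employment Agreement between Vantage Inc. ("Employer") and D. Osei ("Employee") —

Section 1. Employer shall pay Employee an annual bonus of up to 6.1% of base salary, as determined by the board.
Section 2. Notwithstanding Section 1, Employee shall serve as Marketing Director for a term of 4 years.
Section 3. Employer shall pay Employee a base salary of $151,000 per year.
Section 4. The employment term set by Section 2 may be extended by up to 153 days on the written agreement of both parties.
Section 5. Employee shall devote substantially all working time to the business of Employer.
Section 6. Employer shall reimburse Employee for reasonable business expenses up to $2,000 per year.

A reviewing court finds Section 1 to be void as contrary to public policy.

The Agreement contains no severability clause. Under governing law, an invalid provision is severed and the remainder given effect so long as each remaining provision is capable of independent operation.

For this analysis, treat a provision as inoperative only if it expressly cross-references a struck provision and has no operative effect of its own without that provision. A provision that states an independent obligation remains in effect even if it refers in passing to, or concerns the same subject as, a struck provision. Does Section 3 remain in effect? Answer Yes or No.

Section 1 is struck. Although Section 2 refers to Section 1, its operative terms do not depend on Section 1, so it remains in effect. Nothing else in the Agreement is defined by reference to Section 1. With no severability clause, the stated default rule severs what cannot stand and enforces each remaining provision that can operate on its own. Section 2, Section 3, Section 4, Section 5, and Section 6 remain in effect. Section 3 is among the surviving provisions, so the answer is yes.

Yes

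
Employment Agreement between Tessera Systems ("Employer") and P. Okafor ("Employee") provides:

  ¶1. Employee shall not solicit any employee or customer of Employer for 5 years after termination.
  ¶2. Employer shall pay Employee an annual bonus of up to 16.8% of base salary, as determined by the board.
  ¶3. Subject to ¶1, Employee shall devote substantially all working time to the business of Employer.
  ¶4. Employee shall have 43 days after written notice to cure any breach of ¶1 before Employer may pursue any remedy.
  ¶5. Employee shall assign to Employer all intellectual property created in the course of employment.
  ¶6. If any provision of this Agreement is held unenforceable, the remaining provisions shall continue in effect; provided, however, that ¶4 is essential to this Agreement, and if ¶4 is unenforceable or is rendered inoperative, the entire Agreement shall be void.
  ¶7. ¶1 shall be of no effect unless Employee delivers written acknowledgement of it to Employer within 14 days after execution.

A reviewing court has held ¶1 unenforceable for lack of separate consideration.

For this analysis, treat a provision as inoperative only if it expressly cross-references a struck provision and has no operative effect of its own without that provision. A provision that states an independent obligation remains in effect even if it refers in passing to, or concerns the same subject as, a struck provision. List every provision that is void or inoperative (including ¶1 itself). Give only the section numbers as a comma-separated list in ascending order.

1, 2, 3, 4, 5, 6, 7

¶1 is struck. ¶4 operates only by reference to ¶1, so it falls with ¶1. ¶7 merely fixes the acknowledgement condition for ¶1; with ¶1 gone it has nothing to operate on and falls away. ¶6 makes ¶4 an essential term, and ¶4 has been rendered inoperative by the cascade; under ¶6, the entire Agreement is therefore void. No provision of the Agreement survives.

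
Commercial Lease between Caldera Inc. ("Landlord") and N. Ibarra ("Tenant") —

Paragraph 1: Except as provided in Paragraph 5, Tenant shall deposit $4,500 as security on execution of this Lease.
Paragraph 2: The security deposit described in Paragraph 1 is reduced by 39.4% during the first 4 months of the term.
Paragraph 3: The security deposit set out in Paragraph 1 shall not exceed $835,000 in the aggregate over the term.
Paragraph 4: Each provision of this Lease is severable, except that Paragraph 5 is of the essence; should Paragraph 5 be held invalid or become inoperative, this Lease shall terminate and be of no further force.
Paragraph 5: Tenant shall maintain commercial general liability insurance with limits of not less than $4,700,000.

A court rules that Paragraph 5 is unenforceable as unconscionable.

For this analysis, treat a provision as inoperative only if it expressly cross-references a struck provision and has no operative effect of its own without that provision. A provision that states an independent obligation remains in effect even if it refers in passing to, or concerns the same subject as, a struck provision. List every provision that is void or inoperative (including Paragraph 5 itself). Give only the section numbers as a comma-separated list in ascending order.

1, 2, 3, 4, 5

Paragraph 5 is struck. No other provision's operative terms depend on Paragraph 5. Paragraph 4 makes Paragraph 5 an essential term, and Paragraph 5 is the provision held invalid; under Paragraph 4, the entire Lease is therefore void. No provision of the Lease survives.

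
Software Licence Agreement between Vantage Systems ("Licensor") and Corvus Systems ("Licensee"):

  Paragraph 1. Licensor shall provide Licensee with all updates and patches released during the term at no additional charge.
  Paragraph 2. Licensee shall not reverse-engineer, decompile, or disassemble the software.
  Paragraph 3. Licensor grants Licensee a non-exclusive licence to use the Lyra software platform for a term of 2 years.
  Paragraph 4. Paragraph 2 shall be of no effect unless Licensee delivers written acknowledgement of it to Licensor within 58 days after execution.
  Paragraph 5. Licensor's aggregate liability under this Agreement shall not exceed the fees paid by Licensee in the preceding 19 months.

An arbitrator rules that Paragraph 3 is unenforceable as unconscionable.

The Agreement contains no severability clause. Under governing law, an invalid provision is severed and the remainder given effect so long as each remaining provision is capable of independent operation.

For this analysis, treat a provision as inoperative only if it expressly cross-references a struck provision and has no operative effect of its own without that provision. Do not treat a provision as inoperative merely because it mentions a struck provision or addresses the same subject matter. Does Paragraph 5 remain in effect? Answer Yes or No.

Yes

Paragraph 3 is struck. No other provision's operative terms depend on Paragraph 3. With no severability clause, the stated default rule severs what cannot stand and enforces each remaining provision that can operate on its own. The provisions still in force are Paragraph 1, Paragraph 2, Paragraph 4, and Paragraph 5. Paragraph 5 is among the surviving provisions, so the answer is yes.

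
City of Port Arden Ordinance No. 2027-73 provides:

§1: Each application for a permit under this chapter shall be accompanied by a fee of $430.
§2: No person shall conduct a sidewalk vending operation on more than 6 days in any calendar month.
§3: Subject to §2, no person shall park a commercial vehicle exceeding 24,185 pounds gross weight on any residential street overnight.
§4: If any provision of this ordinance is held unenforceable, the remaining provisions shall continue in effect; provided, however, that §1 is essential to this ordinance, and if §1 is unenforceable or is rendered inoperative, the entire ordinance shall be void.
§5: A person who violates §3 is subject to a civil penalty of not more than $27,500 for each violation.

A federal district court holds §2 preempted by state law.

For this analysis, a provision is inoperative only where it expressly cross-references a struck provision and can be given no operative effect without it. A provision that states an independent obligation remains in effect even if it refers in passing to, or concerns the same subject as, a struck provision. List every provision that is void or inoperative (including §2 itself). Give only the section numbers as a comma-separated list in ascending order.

2

§2 is struck. §3 mentions §2 but its own obligation stands independently of §2, so §3 is not affected. No other provision's operative terms depend on §2. §4 makes §1 an essential term, but §1 is unaffected, so the severability proviso in §4 preserves the remaining provisions. That leaves §1, §3, §4, and §5 in effect.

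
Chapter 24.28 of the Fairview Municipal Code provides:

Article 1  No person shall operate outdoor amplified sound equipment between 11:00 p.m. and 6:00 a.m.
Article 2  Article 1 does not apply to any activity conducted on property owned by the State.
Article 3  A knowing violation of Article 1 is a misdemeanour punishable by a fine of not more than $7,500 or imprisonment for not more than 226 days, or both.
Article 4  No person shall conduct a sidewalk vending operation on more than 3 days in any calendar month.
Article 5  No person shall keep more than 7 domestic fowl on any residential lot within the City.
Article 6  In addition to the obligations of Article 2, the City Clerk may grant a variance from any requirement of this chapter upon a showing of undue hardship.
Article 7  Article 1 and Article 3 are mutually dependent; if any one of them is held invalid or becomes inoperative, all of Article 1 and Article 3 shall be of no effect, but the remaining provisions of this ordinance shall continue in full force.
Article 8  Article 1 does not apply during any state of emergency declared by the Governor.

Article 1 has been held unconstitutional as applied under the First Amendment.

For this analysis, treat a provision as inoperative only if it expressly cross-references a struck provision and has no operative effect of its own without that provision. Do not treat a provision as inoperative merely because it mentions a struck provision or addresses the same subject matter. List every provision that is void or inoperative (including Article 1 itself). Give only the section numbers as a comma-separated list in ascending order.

1, 2, 3, 8

Article 1 is struck. The only function of Article 2 is the public-property exemption from Article 1, so it cannot stand once Article 1 is removed. The only function of Article 3 is the criminal penalty for violating Article 1, so it cannot stand once Article 1 is removed. The only function of Article 8 is the emergency suspension of Article 1, so it cannot stand once Article 1 is removed. Although Article 6 refers to Article 2, its operative terms do not depend on Article 2, so it remains in effect. Article 7 declares Article 1 and Article 3 mutually dependent; since one of them has fallen, all of them are of no effect. The remainder continues in force under Article 7. The provisions still in force are Article 4, Article 5, Article 6, and Article 7.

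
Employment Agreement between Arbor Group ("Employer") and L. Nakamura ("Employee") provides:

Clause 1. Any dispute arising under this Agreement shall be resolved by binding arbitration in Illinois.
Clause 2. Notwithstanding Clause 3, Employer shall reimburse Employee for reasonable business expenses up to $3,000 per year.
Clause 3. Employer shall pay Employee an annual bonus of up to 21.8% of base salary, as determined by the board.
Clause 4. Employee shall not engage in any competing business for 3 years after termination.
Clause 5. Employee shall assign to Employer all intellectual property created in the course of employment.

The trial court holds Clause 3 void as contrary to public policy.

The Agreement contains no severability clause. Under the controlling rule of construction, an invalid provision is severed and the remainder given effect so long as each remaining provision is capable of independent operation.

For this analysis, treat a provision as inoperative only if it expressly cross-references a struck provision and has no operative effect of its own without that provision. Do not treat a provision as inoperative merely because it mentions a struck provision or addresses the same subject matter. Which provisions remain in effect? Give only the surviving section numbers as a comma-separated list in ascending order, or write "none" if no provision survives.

1, 2, 4, 5

Clause 3 is struck. Clause 2 mentions Clause 3 but its own obligation stands independently of Clause 3, so Clause 2 is not affected. No other provision's operative terms depend on Clause 3. With no severability clause, the stated default rule severs what cannot stand and enforces each remaining provision that can operate on its own. The provisions still in force are Clause 1, Clause 2, Clause 4, and Clause 5.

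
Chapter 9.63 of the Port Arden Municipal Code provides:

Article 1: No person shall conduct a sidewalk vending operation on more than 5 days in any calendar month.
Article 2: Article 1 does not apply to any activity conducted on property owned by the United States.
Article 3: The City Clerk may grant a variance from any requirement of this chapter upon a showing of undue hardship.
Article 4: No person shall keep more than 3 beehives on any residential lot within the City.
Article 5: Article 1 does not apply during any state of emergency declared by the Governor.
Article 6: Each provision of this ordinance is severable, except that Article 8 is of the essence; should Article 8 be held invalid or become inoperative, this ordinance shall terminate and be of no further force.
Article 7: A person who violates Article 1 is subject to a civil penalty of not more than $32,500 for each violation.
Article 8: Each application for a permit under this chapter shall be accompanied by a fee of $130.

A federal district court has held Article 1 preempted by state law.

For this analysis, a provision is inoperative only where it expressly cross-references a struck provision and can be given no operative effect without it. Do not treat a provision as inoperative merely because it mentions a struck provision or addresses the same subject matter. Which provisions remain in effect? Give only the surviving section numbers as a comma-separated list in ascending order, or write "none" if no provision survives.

Article 1 is struck. Article 2 merely fixes the public-property exemption from Article 1; with Article 1 gone it has nothing to operate on and falls away. Article 5 operates only by reference to Article 1, so it falls with Article 1. Article 7 has no operative effect of its own apart from Article 1 and is therefore inoperative. Article 6 makes Article 8 an essential term, but Article 8 is unaffected, so the severability proviso in Article 6 preserves the remaining provisions. Article 3, Article 4, Article 6, and Article 8 remain in effect.

3, 4, 6, 8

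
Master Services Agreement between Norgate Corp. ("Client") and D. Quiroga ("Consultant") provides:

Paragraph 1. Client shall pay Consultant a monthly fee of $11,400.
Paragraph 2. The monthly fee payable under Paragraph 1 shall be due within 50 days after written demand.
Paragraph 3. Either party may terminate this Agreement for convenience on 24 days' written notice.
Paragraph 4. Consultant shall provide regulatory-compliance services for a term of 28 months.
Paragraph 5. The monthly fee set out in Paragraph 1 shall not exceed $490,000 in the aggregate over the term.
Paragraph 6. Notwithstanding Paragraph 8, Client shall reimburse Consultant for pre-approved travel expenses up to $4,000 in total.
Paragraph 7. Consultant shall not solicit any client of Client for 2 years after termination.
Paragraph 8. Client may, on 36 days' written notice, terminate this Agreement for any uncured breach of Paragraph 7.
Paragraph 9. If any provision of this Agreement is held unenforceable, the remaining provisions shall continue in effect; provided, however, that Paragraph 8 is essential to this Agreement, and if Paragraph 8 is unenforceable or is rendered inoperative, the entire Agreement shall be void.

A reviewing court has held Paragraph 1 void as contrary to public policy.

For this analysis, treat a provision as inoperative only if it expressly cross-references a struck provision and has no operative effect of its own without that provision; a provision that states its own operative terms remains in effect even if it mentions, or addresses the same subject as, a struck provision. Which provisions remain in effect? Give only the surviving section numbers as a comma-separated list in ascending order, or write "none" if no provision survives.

3, 4, 6, 7, 8, 9

Paragraph 1 is struck. Paragraph 2 operates only by reference to Paragraph 1, so it falls with Paragraph 1. Paragraph 5 has no operative effect of its own apart from Paragraph 1 and is therefore inoperative. Paragraph 9 makes Paragraph 8 an essential term, but Paragraph 8 is unaffected, so the severability proviso in Paragraph 9 preserves the remaining provisions. That leaves Paragraph 3, Paragraph 4, Paragraph 6, Paragraph 7, Paragraph 8, and Paragraph 9 in effect.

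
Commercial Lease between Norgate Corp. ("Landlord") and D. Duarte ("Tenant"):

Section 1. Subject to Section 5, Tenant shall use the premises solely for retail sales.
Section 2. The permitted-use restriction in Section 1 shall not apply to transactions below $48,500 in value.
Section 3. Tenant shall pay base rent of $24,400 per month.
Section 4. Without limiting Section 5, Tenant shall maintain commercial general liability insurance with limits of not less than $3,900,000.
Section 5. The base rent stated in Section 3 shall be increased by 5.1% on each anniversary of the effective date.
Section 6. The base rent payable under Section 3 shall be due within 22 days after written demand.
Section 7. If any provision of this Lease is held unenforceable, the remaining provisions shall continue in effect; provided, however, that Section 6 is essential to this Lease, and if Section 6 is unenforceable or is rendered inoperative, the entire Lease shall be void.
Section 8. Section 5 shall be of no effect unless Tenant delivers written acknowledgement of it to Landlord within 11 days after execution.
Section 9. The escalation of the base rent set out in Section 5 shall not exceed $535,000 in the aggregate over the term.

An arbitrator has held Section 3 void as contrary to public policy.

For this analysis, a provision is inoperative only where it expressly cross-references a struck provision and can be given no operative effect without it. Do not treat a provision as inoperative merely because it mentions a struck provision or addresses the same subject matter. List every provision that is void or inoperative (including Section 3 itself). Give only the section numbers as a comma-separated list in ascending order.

Section 3 is struck. Section 5 operates only by reference to Section 3, so it falls with Section 3. The whole of Section 6 is the payment deadline for the base rent, defined by reference to Section 3, so Section 6 cannot stand once Section 3 is removed. Section 8 merely fixes the acknowledgement condition for Section 5; with Section 5 gone it has nothing to operate on and falls away. Section 9 does nothing except set the aggregate cap on the escalation of the base rent by reference to Section 5; with Section 5 gone it has no independent effect and is inoperative. Section 7 makes Section 6 an essential term, and Section 6 has been rendered inoperative by the cascade; under Section 7, the entire Lease is therefore void. No provision of the Lease survives.

1, 2, 3, 4, 5, 6, 7, 8, 9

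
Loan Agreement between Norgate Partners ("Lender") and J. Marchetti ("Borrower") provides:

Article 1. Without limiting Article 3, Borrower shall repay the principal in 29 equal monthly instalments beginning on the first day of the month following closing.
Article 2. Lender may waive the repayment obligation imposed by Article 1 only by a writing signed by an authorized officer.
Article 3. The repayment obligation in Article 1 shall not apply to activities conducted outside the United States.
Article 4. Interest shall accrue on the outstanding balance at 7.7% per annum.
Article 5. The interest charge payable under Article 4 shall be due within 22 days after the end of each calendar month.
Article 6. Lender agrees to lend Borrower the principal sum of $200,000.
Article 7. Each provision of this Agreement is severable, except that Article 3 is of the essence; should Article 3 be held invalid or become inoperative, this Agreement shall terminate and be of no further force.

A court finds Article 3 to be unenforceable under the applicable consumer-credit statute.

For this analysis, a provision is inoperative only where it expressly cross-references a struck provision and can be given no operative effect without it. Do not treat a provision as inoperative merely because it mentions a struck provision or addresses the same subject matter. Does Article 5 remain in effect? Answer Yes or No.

Article 3 is struck. No other provision's operative terms depend on Article 3. Article 7 makes Article 3 an essential term, and Article 3 is the provision held invalid; under Article 7, the entire Agreement is therefore void. No provision of the Agreement survives. Article 5 is among the inoperative provisions, so the answer is no.

No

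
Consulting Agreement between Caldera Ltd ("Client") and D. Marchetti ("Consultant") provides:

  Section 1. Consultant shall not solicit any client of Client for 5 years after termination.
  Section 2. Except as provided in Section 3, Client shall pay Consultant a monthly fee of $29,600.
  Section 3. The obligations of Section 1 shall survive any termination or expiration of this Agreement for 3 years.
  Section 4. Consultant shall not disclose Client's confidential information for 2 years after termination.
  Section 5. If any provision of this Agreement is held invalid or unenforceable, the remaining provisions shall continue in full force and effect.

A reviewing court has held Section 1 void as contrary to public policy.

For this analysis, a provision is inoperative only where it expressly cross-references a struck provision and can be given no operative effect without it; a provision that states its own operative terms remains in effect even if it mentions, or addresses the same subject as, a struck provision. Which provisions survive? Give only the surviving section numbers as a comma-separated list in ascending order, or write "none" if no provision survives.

2, 4, 5

Section 1 is struck. Section 3 operates only by reference to Section 1, so it falls with Section 1. Although Section 2 refers to Section 3, its operative terms do not depend on Section 3, so it remains in effect. Under the severability clause in Section 5, the remaining provisions continue in force. That leaves Section 2, Section 4, and Section 5 in effect.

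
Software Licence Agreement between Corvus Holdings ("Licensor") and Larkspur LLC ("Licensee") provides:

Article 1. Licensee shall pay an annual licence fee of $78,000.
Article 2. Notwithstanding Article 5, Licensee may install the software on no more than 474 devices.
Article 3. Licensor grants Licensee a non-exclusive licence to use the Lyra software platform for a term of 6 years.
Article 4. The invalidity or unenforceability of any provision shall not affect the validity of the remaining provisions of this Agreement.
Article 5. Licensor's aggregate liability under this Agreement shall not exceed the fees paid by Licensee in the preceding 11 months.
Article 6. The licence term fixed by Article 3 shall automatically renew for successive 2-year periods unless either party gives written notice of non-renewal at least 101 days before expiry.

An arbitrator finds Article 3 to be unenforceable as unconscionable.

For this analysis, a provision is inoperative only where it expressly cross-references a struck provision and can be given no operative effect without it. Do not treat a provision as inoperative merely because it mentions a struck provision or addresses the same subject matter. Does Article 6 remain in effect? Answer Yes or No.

Article 3 is struck. Article 6 does nothing except set the renewal of the licence term by reference to Article 3; with Article 3 gone it has no independent effect and is inoperative. Under the severability clause in Article 4, the remaining provisions continue in force. That leaves Article 1, Article 2, Article 4, and Article 5 in effect. Article 6 is among the inoperative provisions, so the answer is no.

No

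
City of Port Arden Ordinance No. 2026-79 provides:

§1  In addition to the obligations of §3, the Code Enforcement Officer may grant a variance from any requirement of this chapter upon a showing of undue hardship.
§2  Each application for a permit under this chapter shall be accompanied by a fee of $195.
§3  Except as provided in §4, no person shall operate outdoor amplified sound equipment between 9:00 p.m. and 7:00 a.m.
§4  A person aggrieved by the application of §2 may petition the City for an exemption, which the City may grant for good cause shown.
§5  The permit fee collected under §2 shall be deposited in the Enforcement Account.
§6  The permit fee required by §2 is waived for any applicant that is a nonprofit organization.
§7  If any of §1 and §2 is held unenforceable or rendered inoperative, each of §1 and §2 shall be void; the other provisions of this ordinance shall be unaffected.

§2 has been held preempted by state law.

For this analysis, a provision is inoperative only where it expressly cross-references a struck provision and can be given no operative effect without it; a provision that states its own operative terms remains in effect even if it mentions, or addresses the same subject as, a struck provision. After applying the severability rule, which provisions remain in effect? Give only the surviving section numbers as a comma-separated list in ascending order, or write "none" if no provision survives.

3, 7

§2 is struck. The only function of §4 is the exemption procedure for §2, so it cannot stand once §2 is removed. §5 does nothing except set the disposition of the permit fee by reference to §2; with §2 gone it has no independent effect and is inoperative. §6 operates only by reference to §2, so it falls with §2. Although §3 refers to §4, its operative terms do not depend on §4, so it remains in effect. §7 declares §1 and §2 mutually dependent; since one of them has fallen, all of them are of no effect. That brings down §1 as well. The remainder continues in force under §7. The provisions still in force are §3 and §7.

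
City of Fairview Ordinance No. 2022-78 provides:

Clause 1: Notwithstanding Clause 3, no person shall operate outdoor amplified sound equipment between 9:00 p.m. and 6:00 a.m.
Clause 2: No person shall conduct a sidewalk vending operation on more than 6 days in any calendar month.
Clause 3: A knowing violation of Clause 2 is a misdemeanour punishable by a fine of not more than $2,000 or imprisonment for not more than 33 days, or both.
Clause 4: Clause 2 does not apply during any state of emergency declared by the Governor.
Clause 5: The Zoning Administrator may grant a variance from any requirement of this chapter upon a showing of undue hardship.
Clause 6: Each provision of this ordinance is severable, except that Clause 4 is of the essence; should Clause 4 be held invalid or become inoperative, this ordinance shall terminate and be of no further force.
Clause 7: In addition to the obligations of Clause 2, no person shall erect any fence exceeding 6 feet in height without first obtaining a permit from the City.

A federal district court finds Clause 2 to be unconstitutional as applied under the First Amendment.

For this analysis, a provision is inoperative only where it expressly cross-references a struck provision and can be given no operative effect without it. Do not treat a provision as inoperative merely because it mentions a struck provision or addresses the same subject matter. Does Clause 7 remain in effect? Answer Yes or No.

No

Clause 2 is struck. The only function of Clause 3 is the criminal penalty for violating Clause 2, so it cannot stand once Clause 2 is removed. Clause 4 operates only by reference to Clause 2, so it falls with Clause 2. Clause 6 makes Clause 4 an essential term, and Clause 4 has been rendered inoperative by the cascade; under Clause 6, the entire ordinance is therefore void. No provision of the ordinance survives. Clause 7 is among the inoperative provisions, so the answer is no.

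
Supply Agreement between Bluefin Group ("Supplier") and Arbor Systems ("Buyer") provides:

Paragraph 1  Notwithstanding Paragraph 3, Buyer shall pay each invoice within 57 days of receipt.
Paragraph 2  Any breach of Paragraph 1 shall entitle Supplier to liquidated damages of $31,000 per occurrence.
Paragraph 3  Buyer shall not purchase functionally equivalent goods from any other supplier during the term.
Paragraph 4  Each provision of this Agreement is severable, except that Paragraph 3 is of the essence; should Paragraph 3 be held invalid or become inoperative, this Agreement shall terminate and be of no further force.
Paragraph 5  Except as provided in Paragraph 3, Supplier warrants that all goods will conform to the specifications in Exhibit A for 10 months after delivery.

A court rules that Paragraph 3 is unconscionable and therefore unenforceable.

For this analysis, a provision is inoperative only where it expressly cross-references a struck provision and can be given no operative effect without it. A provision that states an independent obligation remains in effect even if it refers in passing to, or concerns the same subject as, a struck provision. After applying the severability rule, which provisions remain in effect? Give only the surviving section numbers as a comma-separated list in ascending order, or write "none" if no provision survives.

Paragraph 3 is struck. Nothing else in the Agreement is defined by reference to Paragraph 3. Paragraph 4 makes Paragraph 3 an essential term, and Paragraph 3 is the provision held invalid; under Paragraph 4, the entire Agreement is therefore void. No provision of the Agreement survives.

none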